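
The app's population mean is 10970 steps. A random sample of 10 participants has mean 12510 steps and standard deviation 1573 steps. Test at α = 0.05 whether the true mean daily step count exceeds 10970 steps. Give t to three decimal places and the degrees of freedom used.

t = 3.096, df = 9

H0: μ = 10970; H1: μ > 10970 (one-sample t-test, right-tailed).
t = (x̄ − μ₀)/(s/√n) = (12510 − 10970)/(1573/√10) = 3.096
df = n − 1 = 9
p-value = P(T ≥ 3.096) ≈ 0.006
Since p ≈ 0.006 < α = 0.05, reject H0; the evidence is statistically significant.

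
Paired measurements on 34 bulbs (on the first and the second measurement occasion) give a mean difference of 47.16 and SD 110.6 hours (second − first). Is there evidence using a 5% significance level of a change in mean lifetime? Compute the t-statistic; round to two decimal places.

H0: μ_d = 0; H1: μ_d ≠ 0 (paired t-test on the differences, two-sided).
t = d̄/(s_d/√n) = 47.16/(110.6/√34) = 2.49
df = n − 1 = 33
Two-sided p-value ≈ 0.0181
Since p ≈ 0.0181 < α = 0.05, reject H0; the data support H1.

2.49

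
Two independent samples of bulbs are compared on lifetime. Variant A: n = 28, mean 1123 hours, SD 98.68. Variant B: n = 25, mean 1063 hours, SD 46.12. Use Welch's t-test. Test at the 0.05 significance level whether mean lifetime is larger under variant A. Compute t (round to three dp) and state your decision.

Let group 1 = variant A, group 2 = variant B. H0: μ_1 = μ_2; H1: μ_1 > μ_2 (Welch's two-sample t-test, right-tailed).
t = (x̄_1 − x̄_2)/√(s_1²/n_1 + s_2²/n_2) = (1123 − 1063)/√(98.68²/28 + 46.12²/25) = 2.884
Welch–Satterthwaite df ≈ 39.19
p-value = P(T ≥ 2.884) ≈ 0.0032
Since p ≈ 0.0032 < α = 0.05, reject H0; the evidence is statistically significant.

t = 2.884; reject H0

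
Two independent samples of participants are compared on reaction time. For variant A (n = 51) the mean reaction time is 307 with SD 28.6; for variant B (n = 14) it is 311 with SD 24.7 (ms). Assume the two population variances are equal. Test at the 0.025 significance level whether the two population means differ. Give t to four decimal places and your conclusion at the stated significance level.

t = -0.4762; fail to reject H0

Let group 1 = variant A, group 2 = variant B. H0: μ_1 = μ_2; H1: μ_1 ≠ μ_2 (two-sample pooled-variance t-test, two-sided).
s_p² = [(51−1)·28.6² + (14−1)·24.7²]/(51+14−2) = 775.066
t = (307 − 311)/√[775.066·(1/51 + 1/14)] = -0.4762
df = n₁ + n₂ − 2 = 63
Two-sided p-value ≈ 0.636
Since p ≈ 0.636 > α = 0.025, fail to reject H0; the data do not provide sufficient evidence against H0.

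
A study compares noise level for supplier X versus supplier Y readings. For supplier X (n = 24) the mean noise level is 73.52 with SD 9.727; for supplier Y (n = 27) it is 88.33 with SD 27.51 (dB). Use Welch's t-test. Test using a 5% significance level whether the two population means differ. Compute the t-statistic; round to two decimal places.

Let group 1 = supplier X, group 2 = supplier Y. H0: μ_1 = μ_2; H1: μ_1 ≠ μ_2 (Welch's two-sample t-test, two-sided).
t = (x̄_1 − x̄_2)/√(s_1²/n_1 + s_2²/n_2) = (73.52 − 88.33)/√(9.727²/24 + 27.51²/27) = -2.62
Welch–Satterthwaite df ≈ 33.09
Two-sided p-value ≈ 0.013
Since p ≈ 0.013 < α = 0.05, reject H0; the evidence is statistically significant.

-2.62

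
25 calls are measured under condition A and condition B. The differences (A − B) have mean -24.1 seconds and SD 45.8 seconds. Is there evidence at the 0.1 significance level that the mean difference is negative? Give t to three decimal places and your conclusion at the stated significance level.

H0: μ_d = 0; H1: μ_d < 0 (paired t-test on the differences, left-tailed).
t = d̄/(s_d/√n) = -24.1/(45.8/√25) = -2.631
df = n − 1 = 24
p-value = P(T ≤ -2.631) ≈ 0.0073
Since p ≈ 0.0073 < α = 0.1, reject H0; the evidence is statistically significant.

t = -2.631; reject H0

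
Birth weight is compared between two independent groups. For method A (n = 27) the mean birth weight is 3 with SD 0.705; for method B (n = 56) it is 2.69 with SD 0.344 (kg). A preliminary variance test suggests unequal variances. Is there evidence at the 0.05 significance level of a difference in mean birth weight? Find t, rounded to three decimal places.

2.164

Let group 1 = method A, group 2 = method B. H0: μ_1 = μ_2; H1: μ_1 ≠ μ_2 (Welch's two-sample t-test, two-sided).
t = (x̄_1 − x̄_2)/√(s_1²/n_1 + s_2²/n_2) = (3 − 2.69)/√(0.705²/27 + 0.344²/56) = 2.164
Welch–Satterthwaite df ≈ 32.11
Two-sided p-value ≈ 0.0380
Since p ≈ 0.0380 < α = 0.05, reject H0; the data support H1.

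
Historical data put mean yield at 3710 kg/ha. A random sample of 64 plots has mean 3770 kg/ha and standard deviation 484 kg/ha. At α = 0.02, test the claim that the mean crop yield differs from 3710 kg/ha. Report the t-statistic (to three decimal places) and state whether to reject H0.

H0: μ = 3710; H1: μ ≠ 3710 (one-sample t-test, two-sided).
t = (x̄ − μ₀)/(s/√n) = (3770 − 3710)/(484/√64) = 0.992
df = n − 1 = 63
Two-sided p-value ≈ 0.325
Since p ≈ 0.325 > α = 0.02, fail to reject H0; the evidence is not statistically significant.

t = 0.992; fail to reject H0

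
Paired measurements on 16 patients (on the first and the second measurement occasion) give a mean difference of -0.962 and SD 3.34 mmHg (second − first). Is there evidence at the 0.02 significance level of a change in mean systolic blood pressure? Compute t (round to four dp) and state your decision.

t = -1.1521; fail to reject H0

H0: μ_d = 0; H1: μ_d ≠ 0 (paired t-test on the differences, two-sided).
t = d̄/(s_d/√n) = -0.962/(3.34/√16) = -1.1521
df = n − 1 = 15
Two-sided p-value ≈ 0.2673
Since p ≈ 0.2673 > α = 0.02, fail to reject H0; the evidence is not statistically significant.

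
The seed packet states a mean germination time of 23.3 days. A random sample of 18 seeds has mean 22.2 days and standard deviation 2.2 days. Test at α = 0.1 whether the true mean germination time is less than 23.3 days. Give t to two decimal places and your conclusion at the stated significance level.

H0: μ = 23.3; H1: μ < 23.3 (one-sample t-test, left-tailed).
t = (x̄ − μ₀)/(s/√n) = (22.2 − 23.3)/(2.2/√18) = -2.12
df = n − 1 = 17
p-value = P(T ≤ -2.12) ≈ 0.024
Since p ≈ 0.024 < α = 0.1, reject H0; the data support H1.

t = -2.12; reject H0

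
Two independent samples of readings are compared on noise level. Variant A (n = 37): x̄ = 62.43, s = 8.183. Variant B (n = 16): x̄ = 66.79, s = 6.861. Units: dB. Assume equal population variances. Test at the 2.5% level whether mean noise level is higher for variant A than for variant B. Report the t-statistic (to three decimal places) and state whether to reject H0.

Let group 1 = variant A, group 2 = variant B. H0: μ_1 = μ_2; H1: μ_1 > μ_2 (two-sample pooled-variance t-test, right-tailed).
s_p² = [(37−1)·8.183² + (16−1)·6.861²]/(37+16−2) = 61.112
t = (62.43 − 66.79)/√[61.112·(1/37 + 1/16)] = -1.864
df = n₁ + n₂ − 2 = 51
p-value = P(T ≥ -1.864) ≈ 0.9660
Since p ≈ 0.9660 > α = 0.025, fail to reject H0; the data do not provide sufficient evidence against H0.

t = -1.864; fail to reject H0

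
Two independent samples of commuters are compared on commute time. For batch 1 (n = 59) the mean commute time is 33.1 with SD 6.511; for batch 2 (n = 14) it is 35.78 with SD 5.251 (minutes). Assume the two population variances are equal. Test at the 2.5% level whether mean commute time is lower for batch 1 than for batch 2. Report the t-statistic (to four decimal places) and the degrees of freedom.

Let group 1 = batch 1, group 2 = batch 2. H0: μ_1 = μ_2; H1: μ_1 < μ_2 (two-sample pooled-variance t-test, left-tailed).
s_p² = [(59−1)·6.511² + (14−1)·5.251²]/(59+14−2) = 39.6796
t = (33.1 − 35.78)/√[39.6796·(1/59 + 1/14)] = -1.4311
df = n₁ + n₂ − 2 = 71
p-value = P(T ≤ -1.4311) ≈ 0.078
Since p ≈ 0.078 > α = 0.025, fail to reject H0; the evidence is not statistically significant.

t = -1.4311, df = 71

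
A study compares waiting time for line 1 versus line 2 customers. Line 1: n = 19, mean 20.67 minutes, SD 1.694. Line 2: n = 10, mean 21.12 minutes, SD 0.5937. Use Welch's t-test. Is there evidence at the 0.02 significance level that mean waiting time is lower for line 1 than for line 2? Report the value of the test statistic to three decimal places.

-1.043

Let group 1 = line 1, group 2 = line 2. H0: μ_1 = μ_2; H1: μ_1 < μ_2 (Welch's two-sample t-test, left-tailed).
t = (x̄_1 − x̄_2)/√(s_1²/n_1 + s_2²/n_2) = (20.67 − 21.12)/√(1.694²/19 + 0.5937²/10) = -1.043
Welch–Satterthwaite df ≈ 24.69
p-value = P(T ≤ -1.043) ≈ 0.154
Since p ≈ 0.154 > α = 0.02, fail to reject H0; the evidence is not statistically significant.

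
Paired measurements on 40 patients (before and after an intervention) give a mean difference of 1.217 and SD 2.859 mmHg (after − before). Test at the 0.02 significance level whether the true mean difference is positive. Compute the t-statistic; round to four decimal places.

2.6922

H0: μ_d = 0; H1: μ_d > 0 (paired t-test on the differences, right-tailed).
t = d̄/(s_d/√n) = 1.217/(2.859/√40) = 2.6922
df = n − 1 = 39
p-value = P(T ≥ 2.6922) ≈ 0.005
Since p ≈ 0.005 < α = 0.02, reject H0; the data support H1.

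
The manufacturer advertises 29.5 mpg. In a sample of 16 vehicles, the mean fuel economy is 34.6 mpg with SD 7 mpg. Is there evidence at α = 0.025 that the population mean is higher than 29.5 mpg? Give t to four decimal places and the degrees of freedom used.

t = 2.9143, df = 15

H0: μ = 29.5; H1: μ > 29.5 (one-sample t-test, right-tailed).
t = (x̄ − μ₀)/(s/√n) = (34.6 − 29.5)/(7/√16) = 2.9143
df = n − 1 = 15
p-value = P(T ≥ 2.9143) ≈ 0.0053
Since p ≈ 0.0053 < α = 0.025, reject H0; the evidence is statistically significant.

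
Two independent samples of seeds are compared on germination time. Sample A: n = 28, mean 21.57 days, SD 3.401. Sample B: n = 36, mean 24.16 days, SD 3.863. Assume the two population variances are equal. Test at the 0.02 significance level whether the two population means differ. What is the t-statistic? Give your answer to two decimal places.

Let group 1 = sample A, group 2 = sample B. H0: μ_1 = μ_2; H1: μ_1 ≠ μ_2 (two-sample pooled-variance t-test, two-sided).
s_p² = [(28−1)·3.401² + (36−1)·3.863²]/(28+36−2) = 13.4613
t = (21.57 − 24.16)/√[13.4613·(1/28 + 1/36)] = -2.80
df = n₁ + n₂ − 2 = 62
Two-sided p-value ≈ 0.007
Since p ≈ 0.007 < α = 0.02, reject H0; the evidence is statistically significant.

-2.80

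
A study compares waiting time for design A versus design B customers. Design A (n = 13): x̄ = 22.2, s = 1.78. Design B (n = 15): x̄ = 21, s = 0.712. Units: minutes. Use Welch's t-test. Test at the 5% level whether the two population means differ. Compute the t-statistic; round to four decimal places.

2.2779

Let group 1 = design A, group 2 = design B. H0: μ_1 = μ_2; H1: μ_1 ≠ μ_2 (Welch's two-sample t-test, two-sided).
t = (x̄_1 − x̄_2)/√(s_1²/n_1 + s_2²/n_2) = (22.2 − 21)/√(1.78²/13 + 0.712²/15) = 2.2779
Welch–Satterthwaite df ≈ 15.31
Two-sided p-value ≈ 0.037
Since p ≈ 0.037 < α = 0.05, reject H0; the evidence is statistically significant.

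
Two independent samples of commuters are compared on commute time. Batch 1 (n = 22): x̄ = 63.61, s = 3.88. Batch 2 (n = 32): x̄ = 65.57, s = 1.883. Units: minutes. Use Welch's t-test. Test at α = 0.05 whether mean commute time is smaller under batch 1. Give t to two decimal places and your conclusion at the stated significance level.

t = -2.20; reject H0

Let group 1 = batch 1, group 2 = batch 2. H0: μ_1 = μ_2; H1: μ_1 < μ_2 (Welch's two-sample t-test, left-tailed).
t = (x̄_1 − x̄_2)/√(s_1²/n_1 + s_2²/n_2) = (63.61 − 65.57)/√(3.88²/22 + 1.883²/32) = -2.20
Welch–Satterthwaite df ≈ 27.86
p-value = P(T ≤ -2.20) ≈ 0.018
Since p ≈ 0.018 < α = 0.05, reject H0; the evidence is statistically significant.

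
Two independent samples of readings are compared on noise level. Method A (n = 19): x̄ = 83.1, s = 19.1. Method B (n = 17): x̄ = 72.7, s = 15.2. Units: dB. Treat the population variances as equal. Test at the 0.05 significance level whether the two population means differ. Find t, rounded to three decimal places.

1.793

Let group 1 = method A, group 2 = method B. H0: μ_1 = μ_2; H1: μ_1 ≠ μ_2 (two-sample pooled-variance t-test, two-sided).
s_p² = [(19−1)·19.1² + (17−1)·15.2²]/(19+17−2) = 301.859
t = (83.1 − 72.7)/√[301.859·(1/19 + 1/17)] = 1.793
df = n₁ + n₂ − 2 = 34
Two-sided p-value ≈ 0.0819
Since p ≈ 0.0819 > α = 0.05, fail to reject H0; the evidence is not statistically significant.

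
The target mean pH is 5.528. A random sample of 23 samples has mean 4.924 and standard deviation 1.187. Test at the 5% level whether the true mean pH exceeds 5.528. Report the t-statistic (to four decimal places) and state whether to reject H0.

t = -2.4403; fail to reject H0

H0: μ = 5.528; H1: μ > 5.528 (one-sample t-test, right-tailed).
t = (x̄ − μ₀)/(s/√n) = (4.924 − 5.528)/(1.187/√23) = -2.4403
df = n − 1 = 22
p-value = P(T ≥ -2.4403) ≈ 0.9884
Since p ≈ 0.9884 > α = 0.05, fail to reject H0; the data do not provide sufficient evidence against H0.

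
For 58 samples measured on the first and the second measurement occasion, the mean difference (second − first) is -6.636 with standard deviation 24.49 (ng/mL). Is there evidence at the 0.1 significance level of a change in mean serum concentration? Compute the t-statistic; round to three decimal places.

H0: μ_d = 0; H1: μ_d ≠ 0 (paired t-test on the differences, two-sided).
t = d̄/(s_d/√n) = -6.636/(24.49/√58) = -2.064
df = n − 1 = 57
Two-sided p-value ≈ 0.0436
Since p ≈ 0.0436 < α = 0.1, reject H0; the data support H1.

-2.064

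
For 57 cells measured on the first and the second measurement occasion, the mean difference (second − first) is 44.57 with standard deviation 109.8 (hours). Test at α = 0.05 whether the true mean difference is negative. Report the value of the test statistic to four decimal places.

3.0646

H0: μ_d = 0; H1: μ_d < 0 (paired t-test on the differences, left-tailed).
t = d̄/(s_d/√n) = 44.57/(109.8/√57) = 3.0646
df = n − 1 = 56
p-value = P(T ≤ 3.0646) ≈ 0.9983
Since p ≈ 0.9983 > α = 0.05, fail to reject H0; the data do not provide sufficient evidence against H0.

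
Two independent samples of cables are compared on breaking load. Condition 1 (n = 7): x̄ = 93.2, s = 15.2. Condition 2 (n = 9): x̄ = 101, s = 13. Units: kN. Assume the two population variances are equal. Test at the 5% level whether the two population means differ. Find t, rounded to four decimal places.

Let group 1 = condition 1, group 2 = condition 2. H0: μ_1 = μ_2; H1: μ_1 ≠ μ_2 (two-sample pooled-variance t-test, two-sided).
s_p² = [(7−1)·15.2² + (9−1)·13²]/(7+9−2) = 195.589
t = (93.2 − 101)/√[195.589·(1/7 + 1/9)] = -1.1067
df = n₁ + n₂ − 2 = 14
Two-sided p-value ≈ 0.287
Since p ≈ 0.287 > α = 0.05, fail to reject H0; the data do not provide sufficient evidence against H0.

-1.1067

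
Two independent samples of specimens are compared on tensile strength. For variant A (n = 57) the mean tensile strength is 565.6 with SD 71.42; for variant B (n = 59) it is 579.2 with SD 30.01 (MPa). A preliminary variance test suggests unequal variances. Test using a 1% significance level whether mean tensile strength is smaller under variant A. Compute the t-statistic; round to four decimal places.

-1.3288

Let group 1 = variant A, group 2 = variant B. H0: μ_1 = μ_2; H1: μ_1 < μ_2 (Welch's two-sample t-test, left-tailed).
t = (x̄_1 − x̄_2)/√(s_1²/n_1 + s_2²/n_2) = (565.6 − 579.2)/√(71.42²/57 + 30.01²/59) = -1.3288
Welch–Satterthwaite df ≈ 74.64
p-value = P(T ≤ -1.3288) ≈ 0.0940
Since p ≈ 0.0940 > α = 0.01, fail to reject H0; the data do not provide sufficient evidence against H0.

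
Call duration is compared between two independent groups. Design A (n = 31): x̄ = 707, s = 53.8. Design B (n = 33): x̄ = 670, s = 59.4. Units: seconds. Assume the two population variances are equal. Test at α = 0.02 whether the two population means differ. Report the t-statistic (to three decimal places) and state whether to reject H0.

t = 2.606; reject H0

Let group 1 = design A, group 2 = design B. H0: μ_1 = μ_2; H1: μ_1 ≠ μ_2 (two-sample pooled-variance t-test, two-sided).
s_p² = [(31−1)·53.8² + (33−1)·59.4²]/(31+33−2) = 3221.62
t = (707 − 670)/√[3221.62·(1/31 + 1/33)] = 2.606
df = n₁ + n₂ − 2 = 62
Two-sided p-value ≈ 0.011
Since p ≈ 0.011 < α = 0.02, reject H0; the evidence is statistically significant.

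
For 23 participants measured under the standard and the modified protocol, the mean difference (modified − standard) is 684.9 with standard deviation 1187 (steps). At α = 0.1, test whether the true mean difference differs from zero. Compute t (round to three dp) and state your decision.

t = 2.767; reject H0

H0: μ_d = 0; H1: μ_d ≠ 0 (paired t-test on the differences, two-sided).
t = d̄/(s_d/√n) = 684.9/(1187/√23) = 2.767
df = n − 1 = 22
Two-sided p-value ≈ 0.011
Since p ≈ 0.011 < α = 0.1, reject H0; the data support H1.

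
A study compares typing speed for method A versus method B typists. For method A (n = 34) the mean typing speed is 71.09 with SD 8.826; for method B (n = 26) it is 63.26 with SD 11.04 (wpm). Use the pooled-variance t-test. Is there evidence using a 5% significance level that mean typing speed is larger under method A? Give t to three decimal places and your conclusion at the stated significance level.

Let group 1 = method A, group 2 = method B. H0: μ_1 = μ_2; H1: μ_1 > μ_2 (two-sample pooled-variance t-test, right-tailed).
s_p² = [(34−1)·8.826² + (26−1)·11.04²]/(34+26−2) = 96.8566
t = (71.09 − 63.26)/√[96.8566·(1/34 + 1/26)] = 3.054
df = n₁ + n₂ − 2 = 58
p-value = P(T ≥ 3.054) ≈ 0.002
Since p ≈ 0.002 < α = 0.05, reject H0; the data support H1.

t = 3.054; reject H0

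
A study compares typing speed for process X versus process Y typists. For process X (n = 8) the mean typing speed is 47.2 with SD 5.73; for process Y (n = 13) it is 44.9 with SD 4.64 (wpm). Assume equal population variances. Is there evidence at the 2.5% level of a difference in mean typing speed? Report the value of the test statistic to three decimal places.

1.010

Let group 1 = process X, group 2 = process Y. H0: μ_1 = μ_2; H1: μ_1 ≠ μ_2 (two-sample pooled-variance t-test, two-sided).
s_p² = [(8−1)·5.73² + (13−1)·4.64²]/(8+13−2) = 25.694
t = (47.2 − 44.9)/√[25.694·(1/8 + 1/13)] = 1.010
df = n₁ + n₂ − 2 = 19
Two-sided p-value ≈ 0.325
Since p ≈ 0.325 > α = 0.025, fail to reject H0; the data do not provide sufficient evidence against H0.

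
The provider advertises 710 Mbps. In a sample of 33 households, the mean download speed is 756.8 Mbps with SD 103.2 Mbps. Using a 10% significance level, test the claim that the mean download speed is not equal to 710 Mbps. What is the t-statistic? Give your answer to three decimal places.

H0: μ = 710; H1: μ ≠ 710 (one-sample t-test, two-sided).
t = (x̄ − μ₀)/(s/√n) = (756.8 − 710)/(103.2/√33) = 2.605
df = n − 1 = 32
Two-sided p-value ≈ 0.0138
Since p ≈ 0.0138 < α = 0.1, reject H0; the data support H1.

2.605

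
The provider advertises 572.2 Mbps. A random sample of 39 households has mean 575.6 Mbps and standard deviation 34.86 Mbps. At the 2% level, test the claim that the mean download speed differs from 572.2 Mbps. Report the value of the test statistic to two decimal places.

H0: μ = 572.2; H1: μ ≠ 572.2 (one-sample t-test, two-sided).
t = (x̄ − μ₀)/(s/√n) = (575.6 − 572.2)/(34.86/√39) = 0.61
df = n − 1 = 38
Two-sided p-value ≈ 0.546
Since p ≈ 0.546 > α = 0.02, fail to reject H0; the data do not provide sufficient evidence against H0.

0.61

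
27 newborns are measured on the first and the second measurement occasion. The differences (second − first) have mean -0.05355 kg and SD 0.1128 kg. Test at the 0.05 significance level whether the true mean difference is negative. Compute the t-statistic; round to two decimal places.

-2.47

H0: μ_d = 0; H1: μ_d < 0 (paired t-test on the differences, left-tailed).
t = d̄/(s_d/√n) = -0.05355/(0.1128/√27) = -2.47
df = n − 1 = 26
p-value = P(T ≤ -2.47) ≈ 0.0103
Since p ≈ 0.0103 < α = 0.05, reject H0; the evidence is statistically significant.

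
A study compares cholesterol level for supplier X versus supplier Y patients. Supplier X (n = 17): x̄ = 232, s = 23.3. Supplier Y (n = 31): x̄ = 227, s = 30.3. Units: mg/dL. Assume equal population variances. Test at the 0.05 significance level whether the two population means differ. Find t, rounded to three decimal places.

Let group 1 = supplier X, group 2 = supplier Y. H0: μ_1 = μ_2; H1: μ_1 ≠ μ_2 (two-sample pooled-variance t-test, two-sided).
s_p² = [(17−1)·23.3² + (31−1)·30.3²]/(17+31−2) = 787.586
t = (232 − 227)/√[787.586·(1/17 + 1/31)] = 0.590
df = n₁ + n₂ − 2 = 46
Two-sided p-value ≈ 0.558
Since p ≈ 0.558 > α = 0.05, fail to reject H0; the evidence is not statistically significant.

0.590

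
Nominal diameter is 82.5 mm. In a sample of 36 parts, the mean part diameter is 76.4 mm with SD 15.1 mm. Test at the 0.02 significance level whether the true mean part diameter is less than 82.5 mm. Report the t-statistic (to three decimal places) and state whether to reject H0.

t = -2.424; reject H0

H0: μ = 82.5; H1: μ < 82.5 (one-sample t-test, left-tailed).
t = (x̄ − μ₀)/(s/√n) = (76.4 − 82.5)/(15.1/√36) = -2.424
df = n − 1 = 35
p-value = P(T ≤ -2.424) ≈ 0.010
Since p ≈ 0.010 < α = 0.02, reject H0; the data support H1.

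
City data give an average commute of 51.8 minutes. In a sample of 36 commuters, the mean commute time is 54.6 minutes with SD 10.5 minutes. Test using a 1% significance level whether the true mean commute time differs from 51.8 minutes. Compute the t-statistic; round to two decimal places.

1.60

H0: μ = 51.8; H1: μ ≠ 51.8 (one-sample t-test, two-sided).
t = (x̄ − μ₀)/(s/√n) = (54.6 − 51.8)/(10.5/√36) = 1.60
df = n − 1 = 35
Two-sided p-value ≈ 0.1186
Since p ≈ 0.1186 > α = 0.01, fail to reject H0; the data do not provide sufficient evidence against H0.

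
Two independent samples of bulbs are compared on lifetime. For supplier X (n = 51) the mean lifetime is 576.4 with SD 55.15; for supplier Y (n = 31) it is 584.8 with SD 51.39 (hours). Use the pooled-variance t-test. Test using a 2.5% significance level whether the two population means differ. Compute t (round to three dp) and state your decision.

t = -0.686; fail to reject H0

Let group 1 = supplier X, group 2 = supplier Y. H0: μ_1 = μ_2; H1: μ_1 ≠ μ_2 (two-sample pooled-variance t-test, two-sided).
s_p² = [(51−1)·55.15² + (31−1)·51.39²]/(51+31−2) = 2891.3
t = (576.4 − 584.8)/√[2891.3·(1/51 + 1/31)] = -0.686
df = n₁ + n₂ − 2 = 80
Two-sided p-value ≈ 0.4947
Since p ≈ 0.4947 > α = 0.025, fail to reject H0; the evidence is not statistically significant.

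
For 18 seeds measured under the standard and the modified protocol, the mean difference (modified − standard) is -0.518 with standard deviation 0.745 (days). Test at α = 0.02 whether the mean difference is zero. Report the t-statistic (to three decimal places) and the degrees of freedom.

t = -2.950, df = 17

H0: μ_d = 0; H1: μ_d ≠ 0 (paired t-test on the differences, two-sided).
t = d̄/(s_d/√n) = -0.518/(0.745/√18) = -2.950
df = n − 1 = 17
Two-sided p-value ≈ 0.009
Since p ≈ 0.009 < α = 0.02, reject H0; the data support H1.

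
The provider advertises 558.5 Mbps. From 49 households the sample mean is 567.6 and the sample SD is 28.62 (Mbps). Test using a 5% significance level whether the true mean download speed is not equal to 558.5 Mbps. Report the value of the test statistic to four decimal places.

2.2257

H0: μ = 558.5; H1: μ ≠ 558.5 (one-sample t-test, two-sided).
t = (x̄ − μ₀)/(s/√n) = (567.6 − 558.5)/(28.62/√49) = 2.2257
df = n − 1 = 48
Two-sided p-value ≈ 0.031
Since p ≈ 0.031 < α = 0.05, reject H0; the data support H1.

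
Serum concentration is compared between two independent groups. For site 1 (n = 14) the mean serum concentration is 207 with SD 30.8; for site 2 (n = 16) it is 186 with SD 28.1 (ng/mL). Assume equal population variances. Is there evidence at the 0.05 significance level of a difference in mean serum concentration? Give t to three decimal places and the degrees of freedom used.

Let group 1 = site 1, group 2 = site 2. H0: μ_1 = μ_2; H1: μ_1 ≠ μ_2 (two-sample pooled-variance t-test, two-sided).
s_p² = [(14−1)·30.8² + (16−1)·28.1²]/(14+16−2) = 863.445
t = (207 − 186)/√[863.445·(1/14 + 1/16)] = 1.953
df = n₁ + n₂ − 2 = 28
Two-sided p-value ≈ 0.061
Since p ≈ 0.061 > α = 0.05, fail to reject H0; the data do not provide sufficient evidence against H0.

t = 1.953, df = 28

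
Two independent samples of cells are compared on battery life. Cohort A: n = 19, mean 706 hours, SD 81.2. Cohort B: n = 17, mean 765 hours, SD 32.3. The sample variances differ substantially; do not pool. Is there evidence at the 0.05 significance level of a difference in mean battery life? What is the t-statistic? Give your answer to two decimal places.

Let group 1 = cohort A, group 2 = cohort B. H0: μ_1 = μ_2; H1: μ_1 ≠ μ_2 (Welch's two-sample t-test, two-sided).
t = (x̄_1 − x̄_2)/√(s_1²/n_1 + s_2²/n_2) = (706 − 765)/√(81.2²/19 + 32.3²/17) = -2.92
Welch–Satterthwaite df ≈ 24.08
Two-sided p-value ≈ 0.0075
Since p ≈ 0.0075 < α = 0.05, reject H0; the evidence is statistically significant.

-2.92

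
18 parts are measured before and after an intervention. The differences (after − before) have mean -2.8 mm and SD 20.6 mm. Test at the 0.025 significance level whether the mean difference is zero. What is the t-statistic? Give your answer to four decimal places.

-0.5767

H0: μ_d = 0; H1: μ_d ≠ 0 (paired t-test on the differences, two-sided).
t = d̄/(s_d/√n) = -2.8/(20.6/√18) = -0.5767
df = n − 1 = 17
Two-sided p-value ≈ 0.572
Since p ≈ 0.572 > α = 0.025, fail to reject H0; the data do not provide sufficient evidence against H0.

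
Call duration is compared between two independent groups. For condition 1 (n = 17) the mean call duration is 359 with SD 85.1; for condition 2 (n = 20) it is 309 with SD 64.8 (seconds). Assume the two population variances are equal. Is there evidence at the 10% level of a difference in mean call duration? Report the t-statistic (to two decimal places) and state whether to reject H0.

Let group 1 = condition 1, group 2 = condition 2. H0: μ_1 = μ_2; H1: μ_1 ≠ μ_2 (two-sample pooled-variance t-test, two-sided).
s_p² = [(17−1)·85.1² + (20−1)·64.8²]/(17+20−2) = 5590.11
t = (359 − 309)/√[5590.11·(1/17 + 1/20)] = 2.03
df = n₁ + n₂ − 2 = 35
Two-sided p-value ≈ 0.050
Since p ≈ 0.050 < α = 0.1, reject H0; the data support H1.

t = 2.03; reject H0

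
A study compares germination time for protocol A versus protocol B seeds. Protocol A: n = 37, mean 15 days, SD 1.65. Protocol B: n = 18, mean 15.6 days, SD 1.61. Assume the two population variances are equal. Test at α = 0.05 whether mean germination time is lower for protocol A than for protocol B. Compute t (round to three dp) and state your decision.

t = -1.275; fail to reject H0

Let group 1 = protocol A, group 2 = protocol B. H0: μ_1 = μ_2; H1: μ_1 < μ_2 (two-sample pooled-variance t-test, left-tailed).
s_p² = [(37−1)·1.65² + (18−1)·1.61²]/(37+18−2) = 2.68067
t = (15 − 15.6)/√[2.68067·(1/37 + 1/18)] = -1.275
df = n₁ + n₂ − 2 = 53
p-value = P(T ≤ -1.275) ≈ 0.104
Since p ≈ 0.104 > α = 0.05, fail to reject H0; the evidence is not statistically significant.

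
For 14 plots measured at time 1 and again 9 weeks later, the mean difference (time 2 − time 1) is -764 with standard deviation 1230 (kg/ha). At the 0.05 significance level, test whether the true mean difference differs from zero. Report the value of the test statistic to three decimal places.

-2.324

H0: μ_d = 0; H1: μ_d ≠ 0 (paired t-test on the differences, two-sided).
t = d̄/(s_d/√n) = -764/(1230/√14) = -2.324
df = n − 1 = 13
Two-sided p-value ≈ 0.0370
Since p ≈ 0.0370 < α = 0.05, reject H0; the data support H1.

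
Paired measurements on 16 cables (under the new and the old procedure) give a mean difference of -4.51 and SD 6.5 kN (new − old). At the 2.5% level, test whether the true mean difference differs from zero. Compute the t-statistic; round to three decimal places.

H0: μ_d = 0; H1: μ_d ≠ 0 (paired t-test on the differences, two-sided).
t = d̄/(s_d/√n) = -4.51/(6.5/√16) = -2.775
df = n − 1 = 15
Two-sided p-value ≈ 0.014
Since p ≈ 0.014 < α = 0.025, reject H0; the data support H1.

-2.775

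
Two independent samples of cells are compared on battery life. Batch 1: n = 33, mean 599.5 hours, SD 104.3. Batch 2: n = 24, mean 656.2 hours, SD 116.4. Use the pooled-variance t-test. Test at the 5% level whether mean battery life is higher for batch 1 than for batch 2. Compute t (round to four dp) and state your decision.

t = -1.9298; fail to reject H0

Let group 1 = batch 1, group 2 = batch 2. H0: μ_1 = μ_2; H1: μ_1 > μ_2 (two-sample pooled-variance t-test, right-tailed).
s_p² = [(33−1)·104.3² + (24−1)·116.4²]/(33+24−2) = 11995.2
t = (599.5 − 656.2)/√[11995.2·(1/33 + 1/24)] = -1.9298
df = n₁ + n₂ − 2 = 55
p-value = P(T ≥ -1.9298) ≈ 0.9706
Since p ≈ 0.9706 > α = 0.05, fail to reject H0; the evidence is not statistically significant.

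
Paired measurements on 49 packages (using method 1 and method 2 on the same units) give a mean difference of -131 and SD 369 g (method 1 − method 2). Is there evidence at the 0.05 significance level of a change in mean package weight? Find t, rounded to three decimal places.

H0: μ_d = 0; H1: μ_d ≠ 0 (paired t-test on the differences, two-sided).
t = d̄/(s_d/√n) = -131/(369/√49) = -2.485
df = n − 1 = 48
Two-sided p-value ≈ 0.016
Since p ≈ 0.016 < α = 0.05, reject H0; the data support H1.

-2.485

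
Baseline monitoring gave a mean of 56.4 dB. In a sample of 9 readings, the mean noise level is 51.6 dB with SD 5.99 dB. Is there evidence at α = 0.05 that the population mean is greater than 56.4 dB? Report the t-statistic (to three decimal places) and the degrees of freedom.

H0: μ = 56.4; H1: μ > 56.4 (one-sample t-test, right-tailed).
t = (x̄ − μ₀)/(s/√n) = (51.6 − 56.4)/(5.99/√9) = -2.404
df = n − 1 = 8
p-value = P(T ≥ -2.404) ≈ 0.9785
Since p ≈ 0.9785 > α = 0.05, fail to reject H0; the evidence is not statistically significant.

t = -2.404, df = 8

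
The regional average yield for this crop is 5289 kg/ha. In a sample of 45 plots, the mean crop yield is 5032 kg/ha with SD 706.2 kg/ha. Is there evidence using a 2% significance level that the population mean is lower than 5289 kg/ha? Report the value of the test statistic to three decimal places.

H0: μ = 5289; H1: μ < 5289 (one-sample t-test, left-tailed).
t = (x̄ − μ₀)/(s/√n) = (5032 − 5289)/(706.2/√45) = -2.441
df = n − 1 = 44
p-value = P(T ≤ -2.441) ≈ 0.009
Since p ≈ 0.009 < α = 0.02, reject H0; the data support H1.

-2.441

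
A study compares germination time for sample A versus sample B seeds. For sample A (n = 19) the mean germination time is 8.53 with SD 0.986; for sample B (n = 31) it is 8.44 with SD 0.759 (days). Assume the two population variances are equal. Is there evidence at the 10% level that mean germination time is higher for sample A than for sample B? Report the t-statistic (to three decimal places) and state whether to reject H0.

t = 0.363; fail to reject H0

Let group 1 = sample A, group 2 = sample B. H0: μ_1 = μ_2; H1: μ_1 > μ_2 (two-sample pooled-variance t-test, right-tailed).
s_p² = [(19−1)·0.986² + (31−1)·0.759²]/(19+31−2) = 0.724624
t = (8.53 − 8.44)/√[0.724624·(1/19 + 1/31)] = 0.363
df = n₁ + n₂ − 2 = 48
p-value = P(T ≥ 0.363) ≈ 0.3591
Since p ≈ 0.3591 > α = 0.1, fail to reject H0; the data do not provide sufficient evidence against H0.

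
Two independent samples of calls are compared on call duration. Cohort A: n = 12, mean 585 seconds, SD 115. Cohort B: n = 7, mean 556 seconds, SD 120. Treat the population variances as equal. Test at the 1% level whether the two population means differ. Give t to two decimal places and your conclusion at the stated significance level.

Let group 1 = cohort A, group 2 = cohort B. H0: μ_1 = μ_2; H1: μ_1 ≠ μ_2 (two-sample pooled-variance t-test, two-sided).
s_p² = [(12−1)·115² + (7−1)·120²]/(12+7−2) = 13639.7
t = (585 − 556)/√[13639.7·(1/12 + 1/7)] = 0.52
df = n₁ + n₂ − 2 = 17
Two-sided p-value ≈ 0.6083
Since p ≈ 0.6083 > α = 0.01, fail to reject H0; the data do not provide sufficient evidence against H0.

t = 0.52; fail to reject H0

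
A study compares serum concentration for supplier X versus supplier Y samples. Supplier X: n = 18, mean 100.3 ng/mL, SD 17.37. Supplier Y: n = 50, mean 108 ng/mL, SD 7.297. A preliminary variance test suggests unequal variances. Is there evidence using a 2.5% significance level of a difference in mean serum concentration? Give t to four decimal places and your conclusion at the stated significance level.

Let group 1 = supplier X, group 2 = supplier Y. H0: μ_1 = μ_2; H1: μ_1 ≠ μ_2 (Welch's two-sample t-test, two-sided).
t = (x̄_1 − x̄_2)/√(s_1²/n_1 + s_2²/n_2) = (100.3 − 108)/√(17.37²/18 + 7.297²/50) = -1.8237
Welch–Satterthwaite df ≈ 19.20
Two-sided p-value ≈ 0.084
Since p ≈ 0.084 > α = 0.025, fail to reject H0; the data do not provide sufficient evidence against H0.

t = -1.8237; fail to reject H0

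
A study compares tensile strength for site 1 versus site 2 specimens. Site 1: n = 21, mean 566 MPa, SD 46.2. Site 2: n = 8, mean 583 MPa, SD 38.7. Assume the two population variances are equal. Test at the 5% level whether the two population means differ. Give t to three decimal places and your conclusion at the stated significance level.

t = -0.922; fail to reject H0

Let group 1 = site 1, group 2 = site 2. H0: μ_1 = μ_2; H1: μ_1 ≠ μ_2 (two-sample pooled-variance t-test, two-sided).
s_p² = [(21−1)·46.2² + (8−1)·38.7²]/(21+8−2) = 1969.36
t = (566 − 583)/√[1969.36·(1/21 + 1/8)] = -0.922
df = n₁ + n₂ − 2 = 27
Two-sided p-value ≈ 0.3647
Since p ≈ 0.3647 > α = 0.05, fail to reject H0; the evidence is not statistically significant.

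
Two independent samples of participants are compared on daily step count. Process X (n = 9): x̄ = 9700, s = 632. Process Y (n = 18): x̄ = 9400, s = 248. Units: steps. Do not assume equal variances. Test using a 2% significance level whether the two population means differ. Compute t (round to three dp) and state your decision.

t = 1.372; fail to reject H0

Let group 1 = process X, group 2 = process Y. H0: μ_1 = μ_2; H1: μ_1 ≠ μ_2 (Welch's two-sample t-test, two-sided).
t = (x̄_1 − x̄_2)/√(s_1²/n_1 + s_2²/n_2) = (9700 − 9400)/√(632²/9 + 248²/18) = 1.372
Welch–Satterthwaite df ≈ 9.25
Two-sided p-value ≈ 0.202
Since p ≈ 0.202 > α = 0.02, fail to reject H0; the data do not provide sufficient evidence against H0.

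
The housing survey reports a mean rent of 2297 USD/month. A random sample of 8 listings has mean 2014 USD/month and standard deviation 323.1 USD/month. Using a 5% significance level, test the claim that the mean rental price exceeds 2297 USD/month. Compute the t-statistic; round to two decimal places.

-2.48

H0: μ = 2297; H1: μ > 2297 (one-sample t-test, right-tailed).
t = (x̄ − μ₀)/(s/√n) = (2014 − 2297)/(323.1/√8) = -2.48
df = n − 1 = 7
p-value = P(T ≥ -2.48) ≈ 0.979
Since p ≈ 0.979 > α = 0.05, fail to reject H0; the evidence is not statistically significant.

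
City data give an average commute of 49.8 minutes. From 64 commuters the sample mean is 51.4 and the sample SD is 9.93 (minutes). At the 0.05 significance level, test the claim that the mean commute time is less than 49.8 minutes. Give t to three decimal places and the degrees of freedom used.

t = 1.289, df = 63

H0: μ = 49.8; H1: μ < 49.8 (one-sample t-test, left-tailed).
t = (x̄ − μ₀)/(s/√n) = (51.4 − 49.8)/(9.93/√64) = 1.289
df = n − 1 = 63
p-value = P(T ≤ 1.289) ≈ 0.8989
Since p ≈ 0.8989 > α = 0.05, fail to reject H0; the evidence is not statistically significant.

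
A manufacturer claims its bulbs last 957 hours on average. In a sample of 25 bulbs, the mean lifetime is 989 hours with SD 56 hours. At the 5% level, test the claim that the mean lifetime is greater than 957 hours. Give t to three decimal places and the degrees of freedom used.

H0: μ = 957; H1: μ > 957 (one-sample t-test, right-tailed).
t = (x̄ − μ₀)/(s/√n) = (989 − 957)/(56/√25) = 2.857
df = n − 1 = 24
p-value = P(T ≥ 2.857) ≈ 0.004
Since p ≈ 0.004 < α = 0.05, reject H0; the data support H1.

t = 2.857, df = 24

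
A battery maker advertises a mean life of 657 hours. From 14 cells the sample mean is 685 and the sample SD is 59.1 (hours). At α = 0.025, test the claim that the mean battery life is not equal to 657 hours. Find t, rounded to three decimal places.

1.773

H0: μ = 657; H1: μ ≠ 657 (one-sample t-test, two-sided).
t = (x̄ − μ₀)/(s/√n) = (685 − 657)/(59.1/√14) = 1.773
df = n − 1 = 13
Two-sided p-value ≈ 0.100
Since p ≈ 0.100 > α = 0.025, fail to reject H0; the data do not provide sufficient evidence against H0.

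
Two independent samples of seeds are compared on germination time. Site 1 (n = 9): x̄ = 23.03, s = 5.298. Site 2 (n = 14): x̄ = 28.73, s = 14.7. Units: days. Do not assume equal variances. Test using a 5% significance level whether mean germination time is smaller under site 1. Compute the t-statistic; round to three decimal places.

Let group 1 = site 1, group 2 = site 2. H0: μ_1 = μ_2; H1: μ_1 < μ_2 (Welch's two-sample t-test, left-tailed).
t = (x̄_1 − x̄_2)/√(s_1²/n_1 + s_2²/n_2) = (23.03 − 28.73)/√(5.298²/9 + 14.7²/14) = -1.323
Welch–Satterthwaite df ≈ 17.62
p-value = P(T ≤ -1.323) ≈ 0.101
Since p ≈ 0.101 > α = 0.05, fail to reject H0; the data do not provide sufficient evidence against H0.

-1.323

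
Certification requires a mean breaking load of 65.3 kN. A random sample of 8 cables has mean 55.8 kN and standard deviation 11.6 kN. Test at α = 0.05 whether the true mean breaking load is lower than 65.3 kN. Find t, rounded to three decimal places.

-2.316

H0: μ = 65.3; H1: μ < 65.3 (one-sample t-test, left-tailed).
t = (x̄ − μ₀)/(s/√n) = (55.8 − 65.3)/(11.6/√8) = -2.316
df = n − 1 = 7
p-value = P(T ≤ -2.316) ≈ 0.027
Since p ≈ 0.027 < α = 0.05, reject H0; the evidence is statistically significant.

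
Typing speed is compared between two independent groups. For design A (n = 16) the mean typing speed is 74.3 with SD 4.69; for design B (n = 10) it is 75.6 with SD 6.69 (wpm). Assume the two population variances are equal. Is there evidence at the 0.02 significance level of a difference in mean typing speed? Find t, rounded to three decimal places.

-0.584

Let group 1 = design A, group 2 = design B. H0: μ_1 = μ_2; H1: μ_1 ≠ μ_2 (two-sample pooled-variance t-test, two-sided).
s_p² = [(16−1)·4.69² + (10−1)·6.69²]/(16+10−2) = 30.5311
t = (74.3 − 75.6)/√[30.5311·(1/16 + 1/10)] = -0.584
df = n₁ + n₂ − 2 = 24
Two-sided p-value ≈ 0.565
Since p ≈ 0.565 > α = 0.02, fail to reject H0; the data do not provide sufficient evidence against H0.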